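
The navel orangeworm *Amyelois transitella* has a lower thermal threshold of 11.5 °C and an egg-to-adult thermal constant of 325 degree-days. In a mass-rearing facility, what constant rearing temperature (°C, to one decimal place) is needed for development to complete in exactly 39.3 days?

Required daily accumulation = 325 / 39.3 = 8.270 DD/day.
T = T_base + 8.270 = 11.5 + 8.270 = 19.770 ≈ 19.8 °C.

19.8 °C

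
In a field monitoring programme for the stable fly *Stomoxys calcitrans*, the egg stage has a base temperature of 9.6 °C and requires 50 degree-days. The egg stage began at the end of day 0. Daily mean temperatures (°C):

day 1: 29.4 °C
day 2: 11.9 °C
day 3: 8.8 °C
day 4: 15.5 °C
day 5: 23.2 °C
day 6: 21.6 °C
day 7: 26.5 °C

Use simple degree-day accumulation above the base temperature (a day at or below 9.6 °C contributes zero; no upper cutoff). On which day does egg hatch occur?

day 6

Daily DD above 9.6 °C: 19.8, 2.3, 0.0, 5.9, 13.6, 12.0, 16.9.
Cumulative: 19.8, 22.1, 22.1, 28.0, 41.6, 53.6, 70.5.
The total first reaches 50 DD on day 6.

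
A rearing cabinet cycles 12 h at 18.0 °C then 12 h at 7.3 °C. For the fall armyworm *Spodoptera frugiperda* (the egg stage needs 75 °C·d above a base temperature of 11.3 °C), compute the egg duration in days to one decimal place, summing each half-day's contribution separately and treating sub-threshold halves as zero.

22.4 days

Day half: max(0, 18.0 − 11.3) × 0.5 = 6.7 × 0.5 = 3.35 DD.
Night half: max(0, 7.3 − 11.3) × 0.5 = 0.0 × 0.5 = 0.00 DD.
Per 24 h: 3.35 DD/day.
Duration = 75 / 3.35 = 22.388 ≈ 22.4 days.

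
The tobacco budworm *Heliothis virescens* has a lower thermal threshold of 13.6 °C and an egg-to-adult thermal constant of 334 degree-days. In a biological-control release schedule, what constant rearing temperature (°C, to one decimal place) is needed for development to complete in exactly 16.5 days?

Required daily accumulation = 334 / 16.5 = 20.242 DD/day.
T = T_base + 20.242 = 13.6 + 20.242 = 33.842 ≈ 33.8 °C.

33.8 °C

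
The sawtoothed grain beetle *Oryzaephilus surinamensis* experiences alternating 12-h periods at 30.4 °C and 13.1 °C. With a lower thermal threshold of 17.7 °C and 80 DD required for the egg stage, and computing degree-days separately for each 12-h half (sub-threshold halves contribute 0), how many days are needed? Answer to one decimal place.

12.6 days

Day half: max(0, 30.4 − 17.7) × 0.5 = 12.7 × 0.5 = 6.35 DD.
Night half: max(0, 13.1 − 17.7) × 0.5 = 0.0 × 0.5 = 0.00 DD.
Per 24 h: 6.35 DD/day.
Duration = 80 / 6.35 = 12.598 ≈ 12.6 days.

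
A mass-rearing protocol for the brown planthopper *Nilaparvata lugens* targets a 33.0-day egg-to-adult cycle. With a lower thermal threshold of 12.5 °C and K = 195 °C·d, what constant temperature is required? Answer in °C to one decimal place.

18.4 °C

Required daily accumulation = 195 / 33.0 = 5.909 DD/day.
T = T_base + 5.909 = 12.5 + 5.909 = 18.409 ≈ 18.4 °C.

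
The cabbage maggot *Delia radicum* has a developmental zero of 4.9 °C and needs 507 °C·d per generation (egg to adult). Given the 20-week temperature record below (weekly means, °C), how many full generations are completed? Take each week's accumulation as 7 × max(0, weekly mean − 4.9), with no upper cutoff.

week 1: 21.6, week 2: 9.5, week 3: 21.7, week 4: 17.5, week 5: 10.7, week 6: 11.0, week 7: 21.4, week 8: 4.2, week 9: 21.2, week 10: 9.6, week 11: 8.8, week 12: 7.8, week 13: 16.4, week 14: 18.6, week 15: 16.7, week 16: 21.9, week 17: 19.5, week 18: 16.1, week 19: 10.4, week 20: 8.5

Weekly DD (7 × max(0, T̄ − 4.9)): 116.9, 32.2, 117.6, 88.2, 40.6, 42.7, 115.5, 0.0, 114.1, 32.9, 27.3, 20.3, 80.5, 95.9, 82.6, 119.0, 102.2, 78.4, 38.5, 25.2.
Season total = 1370.6 DD.
Complete generations = ⌊1370.6 / 507⌋ = 2.

2 generations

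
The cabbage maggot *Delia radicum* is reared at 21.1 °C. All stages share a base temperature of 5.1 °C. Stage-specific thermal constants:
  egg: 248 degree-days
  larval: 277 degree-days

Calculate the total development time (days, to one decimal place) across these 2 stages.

32.8 days

Daily accumulation at 21.1 °C = 21.1 − 5.1 = 16.0 DD/day.
Total K = 248 + 277 = 525 DD.
Total duration = 525 / 16.0 = 32.812 ≈ 32.8 days.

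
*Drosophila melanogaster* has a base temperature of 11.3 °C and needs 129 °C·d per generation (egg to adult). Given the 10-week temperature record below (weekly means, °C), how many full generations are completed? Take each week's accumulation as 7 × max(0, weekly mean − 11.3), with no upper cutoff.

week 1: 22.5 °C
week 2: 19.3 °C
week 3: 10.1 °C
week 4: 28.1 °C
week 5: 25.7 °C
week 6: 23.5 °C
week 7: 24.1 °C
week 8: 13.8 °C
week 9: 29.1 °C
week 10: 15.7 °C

5 generations

Weekly DD (7 × max(0, T̄ − 11.3)): 78.4, 56.0, 0.0, 117.6, 100.8, 85.4, 89.6, 17.5, 124.6, 30.8.
Season total = 700.7 DD.
Complete generations = ⌊700.7 / 129⌋ = 5.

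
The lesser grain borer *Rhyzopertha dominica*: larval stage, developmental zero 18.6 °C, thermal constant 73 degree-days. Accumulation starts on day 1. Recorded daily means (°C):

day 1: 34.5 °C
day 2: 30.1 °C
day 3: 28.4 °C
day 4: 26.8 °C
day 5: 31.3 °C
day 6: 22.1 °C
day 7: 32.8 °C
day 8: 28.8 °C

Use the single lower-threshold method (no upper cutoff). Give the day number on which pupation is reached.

Daily DD above 18.6 °C: 15.9, 11.5, 9.8, 8.2, 12.7, 3.5, 14.2, 10.2.
Cumulative: 15.9, 27.4, 37.2, 45.4, 58.1, 61.6, 75.8, 86.0.
The total first reaches 73 DD on day 7.

day 7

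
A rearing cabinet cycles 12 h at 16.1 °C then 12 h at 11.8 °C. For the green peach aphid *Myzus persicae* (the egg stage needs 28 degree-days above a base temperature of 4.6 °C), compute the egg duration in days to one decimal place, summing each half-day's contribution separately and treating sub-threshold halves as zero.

Day half: max(0, 16.1 − 4.6) × 0.5 = 11.5 × 0.5 = 5.75 DD.
Night half: max(0, 11.8 − 4.6) × 0.5 = 7.2 × 0.5 = 3.60 DD.
Per 24 h: 9.35 DD/day.
Duration = 28 / 9.35 = 2.995 ≈ 3.0 days.

3.0 days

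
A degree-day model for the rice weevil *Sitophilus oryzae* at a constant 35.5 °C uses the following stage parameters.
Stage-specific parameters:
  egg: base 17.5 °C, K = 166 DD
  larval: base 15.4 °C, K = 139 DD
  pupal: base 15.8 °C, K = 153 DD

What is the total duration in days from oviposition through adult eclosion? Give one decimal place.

egg: 166 / (35.5 − 17.5) = 166 / 18.0 = 9.222 d.
larval: 139 / (35.5 − 15.4) = 139 / 20.1 = 6.915 d.
pupal: 153 / (35.5 − 15.8) = 153 / 19.7 = 7.766 d.
Sum = 23.904 ≈ 23.9 days.

23.9 days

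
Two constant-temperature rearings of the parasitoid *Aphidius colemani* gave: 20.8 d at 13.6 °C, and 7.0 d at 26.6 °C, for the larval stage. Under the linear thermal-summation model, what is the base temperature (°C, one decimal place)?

Under the model K = D·(T − T_b), so D₁·(T₁ − T_b) = D₂·(T₂ − T_b).
20.8·(13.6 − T_b) = 7.0·(26.6 − T_b)
T_b = (20.8·13.6 − 7.0·26.6) / (20.8 − 7.0) = 96.68 / 13.8 = 7.006 °C ≈ 7.0 °C.

7.0 °C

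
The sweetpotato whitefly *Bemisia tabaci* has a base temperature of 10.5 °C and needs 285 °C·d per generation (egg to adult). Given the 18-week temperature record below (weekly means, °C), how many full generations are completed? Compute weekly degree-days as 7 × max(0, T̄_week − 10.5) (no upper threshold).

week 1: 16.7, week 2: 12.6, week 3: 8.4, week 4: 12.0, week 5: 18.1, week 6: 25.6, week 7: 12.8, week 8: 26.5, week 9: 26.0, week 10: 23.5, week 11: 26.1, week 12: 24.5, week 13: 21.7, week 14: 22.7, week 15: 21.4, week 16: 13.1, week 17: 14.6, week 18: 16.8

3 generations

Weekly DD (7 × max(0, T̄ − 10.5)): 43.4, 14.7, 0.0, 10.5, 53.2, 105.7, 16.1, 112.0, 108.5, 91.0, 109.2, 98.0, 78.4, 85.4, 76.3, 18.2, 28.7, 44.1.
Season total = 1093.4 DD.
Complete generations = ⌊1093.4 / 285⌋ = 3.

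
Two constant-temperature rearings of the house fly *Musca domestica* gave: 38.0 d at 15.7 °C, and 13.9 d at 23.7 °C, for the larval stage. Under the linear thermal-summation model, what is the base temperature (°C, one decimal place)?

Equal thermal constants: D₁(T₁ − T_b) = D₂(T₂ − T_b).
38.0·(15.7 − T_b) = 13.9·(23.7 − T_b)
T_b = (38.0·15.7 − 13.9·23.7) / (38.0 − 13.9) = 267.17 / 24.1 = 11.086 °C ≈ 11.1 °C.

11.1 °C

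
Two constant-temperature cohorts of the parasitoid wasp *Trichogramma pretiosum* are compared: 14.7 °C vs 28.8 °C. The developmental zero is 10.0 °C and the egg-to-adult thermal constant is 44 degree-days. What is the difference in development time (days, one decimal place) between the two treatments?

7.0 days

At 14.7 °C: 44 / (14.7 − 10.0) = 44 / 4.7 = 9.362 d.
At 28.8 °C: 44 / (28.8 − 10.0) = 44 / 18.8 = 2.340 d.
Difference = |9.362 − 2.340| = 7.021 ≈ 7.0 days.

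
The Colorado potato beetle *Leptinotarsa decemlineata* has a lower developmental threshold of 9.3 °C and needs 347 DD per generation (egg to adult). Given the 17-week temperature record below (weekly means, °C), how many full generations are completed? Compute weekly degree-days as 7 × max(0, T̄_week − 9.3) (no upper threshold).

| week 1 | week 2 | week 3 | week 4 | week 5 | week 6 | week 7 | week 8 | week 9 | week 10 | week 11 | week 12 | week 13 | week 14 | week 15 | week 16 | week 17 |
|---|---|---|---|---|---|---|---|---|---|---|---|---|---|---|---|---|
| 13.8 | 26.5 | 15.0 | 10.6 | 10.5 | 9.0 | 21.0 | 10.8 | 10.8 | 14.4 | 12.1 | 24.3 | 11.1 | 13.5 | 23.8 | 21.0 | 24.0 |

2 generations

Weekly DD (7 × max(0, T̄ − 9.3)): 31.5, 120.4, 39.9, 9.1, 8.4, 0.0, 81.9, 10.5, 10.5, 35.7, 19.6, 105.0, 12.6, 29.4, 101.5, 81.9, 102.9.
Season total = 800.8 DD.
Complete generations = ⌊800.8 / 347⌋ = 2.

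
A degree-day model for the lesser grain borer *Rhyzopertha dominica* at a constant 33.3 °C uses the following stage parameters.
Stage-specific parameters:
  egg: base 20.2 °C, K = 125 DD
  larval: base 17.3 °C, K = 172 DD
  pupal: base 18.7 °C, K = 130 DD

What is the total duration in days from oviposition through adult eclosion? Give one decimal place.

egg: 125 / (33.3 − 20.2) = 125 / 13.1 = 9.542 d.
larval: 172 / (33.3 − 17.3) = 172 / 16.0 = 10.750 d.
pupal: 130 / (33.3 − 18.7) = 130 / 14.6 = 8.904 d.
Sum = 29.196 ≈ 29.2 days.

29.2 days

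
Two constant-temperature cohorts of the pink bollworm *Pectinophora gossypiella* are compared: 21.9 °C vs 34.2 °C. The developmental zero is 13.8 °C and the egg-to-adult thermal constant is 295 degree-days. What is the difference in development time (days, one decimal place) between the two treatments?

22.0 days

At 21.9 °C: 295 / (21.9 − 13.8) = 295 / 8.1 = 36.420 d.
At 34.2 °C: 295 / (34.2 − 13.8) = 295 / 20.4 = 14.461 d.
Difference = |36.420 − 14.461| = 21.959 ≈ 22.0 days.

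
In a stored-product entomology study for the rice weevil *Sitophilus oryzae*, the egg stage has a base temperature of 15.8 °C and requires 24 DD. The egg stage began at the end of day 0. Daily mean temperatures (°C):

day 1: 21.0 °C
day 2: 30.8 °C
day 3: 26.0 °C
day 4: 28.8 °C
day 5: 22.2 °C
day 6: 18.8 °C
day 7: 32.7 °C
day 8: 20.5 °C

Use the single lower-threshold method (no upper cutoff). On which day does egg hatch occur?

Daily DD above 15.8 °C: 5.2, 15.0, 10.2, 13.0, 6.4, 3.0, 16.9, 4.7.
Cumulative: 5.2, 20.2, 30.4, 43.4, 49.8, 52.8, 69.7, 74.4.
The total first reaches 24 DD on day 3.

day 3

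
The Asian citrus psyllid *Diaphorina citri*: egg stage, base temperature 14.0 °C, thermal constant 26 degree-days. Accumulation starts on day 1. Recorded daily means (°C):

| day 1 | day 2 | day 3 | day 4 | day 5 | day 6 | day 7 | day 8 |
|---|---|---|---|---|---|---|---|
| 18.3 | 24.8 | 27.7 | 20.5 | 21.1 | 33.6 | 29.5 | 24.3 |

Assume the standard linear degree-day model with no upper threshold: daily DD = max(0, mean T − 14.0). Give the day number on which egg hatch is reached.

day 3

Daily DD above 14.0 °C: 4.3, 10.8, 13.7, 6.5, 7.1, 19.6, 15.5, 10.3.
Cumulative: 4.3, 15.1, 28.8, 35.3, 42.4, 62.0, 77.5, 87.8.
The total first reaches 26 DD on day 3.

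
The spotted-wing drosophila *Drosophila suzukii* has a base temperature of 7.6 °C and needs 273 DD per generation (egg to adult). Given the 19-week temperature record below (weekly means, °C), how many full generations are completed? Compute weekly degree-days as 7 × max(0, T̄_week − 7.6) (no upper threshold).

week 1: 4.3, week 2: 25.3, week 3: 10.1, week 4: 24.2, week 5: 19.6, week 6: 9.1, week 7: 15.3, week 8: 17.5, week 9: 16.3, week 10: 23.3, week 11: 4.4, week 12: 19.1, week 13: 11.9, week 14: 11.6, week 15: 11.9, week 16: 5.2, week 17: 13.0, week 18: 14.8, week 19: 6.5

3 generations

Weekly DD (7 × max(0, T̄ − 7.6)): 0.0, 123.9, 17.5, 116.2, 84.0, 10.5, 53.9, 69.3, 60.9, 109.9, 0.0, 80.5, 30.1, 28.0, 30.1, 0.0, 37.8, 50.4, 0.0.
Season total = 903.0 DD.
Complete generations = ⌊903.0 / 273⌋ = 3.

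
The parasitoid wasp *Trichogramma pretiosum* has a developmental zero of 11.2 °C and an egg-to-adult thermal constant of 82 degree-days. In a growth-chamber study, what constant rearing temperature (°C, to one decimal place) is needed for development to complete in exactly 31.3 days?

13.8 °C

Required daily accumulation = 82 / 31.3 = 2.620 DD/day.
T = T_base + 2.620 = 11.2 + 2.620 = 13.820 ≈ 13.8 °C.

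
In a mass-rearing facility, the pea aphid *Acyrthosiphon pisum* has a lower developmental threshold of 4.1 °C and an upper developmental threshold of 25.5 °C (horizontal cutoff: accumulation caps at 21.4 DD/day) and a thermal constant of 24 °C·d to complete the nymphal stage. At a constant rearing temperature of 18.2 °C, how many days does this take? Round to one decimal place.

1.7 days

Daily accumulation = 18.2 − 4.1 = 14.1 DD/day.
Duration = 24 / 14.1 = 1.702 ≈ 1.7 days.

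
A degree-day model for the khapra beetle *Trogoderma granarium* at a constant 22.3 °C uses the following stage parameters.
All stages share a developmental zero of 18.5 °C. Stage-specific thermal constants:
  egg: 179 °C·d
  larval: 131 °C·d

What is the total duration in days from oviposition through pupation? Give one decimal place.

Daily accumulation at 22.3 °C = 22.3 − 18.5 = 3.8 DD/day.
Total K = 179 + 131 = 310 DD.
Total duration = 310 / 3.8 = 81.579 ≈ 81.6 days.

81.6 days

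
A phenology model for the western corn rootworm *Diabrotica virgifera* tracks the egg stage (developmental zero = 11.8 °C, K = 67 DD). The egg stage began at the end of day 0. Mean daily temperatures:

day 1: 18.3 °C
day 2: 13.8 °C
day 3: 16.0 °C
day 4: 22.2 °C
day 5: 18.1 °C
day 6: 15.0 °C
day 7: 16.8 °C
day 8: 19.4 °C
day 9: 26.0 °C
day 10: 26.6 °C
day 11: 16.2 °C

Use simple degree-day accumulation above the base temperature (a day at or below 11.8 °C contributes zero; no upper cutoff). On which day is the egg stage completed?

Daily DD above 11.8 °C: 6.5, 2.0, 4.2, 10.4, 6.3, 3.2, 5.0, 7.6, 14.2, 14.8, 4.4.
Cumulative: 6.5, 8.5, 12.7, 23.1, 29.4, 32.6, 37.6, 45.2, 59.4, 74.2, 78.6.
The total first reaches 67 DD on day 10.

day 10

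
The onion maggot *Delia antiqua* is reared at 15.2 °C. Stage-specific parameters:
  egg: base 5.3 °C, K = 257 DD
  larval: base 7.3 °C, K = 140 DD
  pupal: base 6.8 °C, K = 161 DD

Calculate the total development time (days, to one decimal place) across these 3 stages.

62.8 days

egg: 257 / (15.2 − 5.3) = 257 / 9.9 = 25.960 d.
larval: 140 / (15.2 − 7.3) = 140 / 7.9 = 17.722 d.
pupal: 161 / (15.2 − 6.8) = 161 / 8.4 = 19.167 d.
Sum = 62.848 ≈ 62.8 days.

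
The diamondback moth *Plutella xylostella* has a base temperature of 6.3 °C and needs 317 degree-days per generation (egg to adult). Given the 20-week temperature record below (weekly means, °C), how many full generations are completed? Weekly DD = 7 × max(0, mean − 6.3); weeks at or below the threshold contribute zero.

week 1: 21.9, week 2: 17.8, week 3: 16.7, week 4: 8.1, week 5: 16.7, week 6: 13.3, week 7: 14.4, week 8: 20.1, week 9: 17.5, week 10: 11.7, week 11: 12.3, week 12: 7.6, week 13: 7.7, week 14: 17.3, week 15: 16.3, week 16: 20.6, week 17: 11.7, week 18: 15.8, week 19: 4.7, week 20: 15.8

3 generations

Weekly DD (7 × max(0, T̄ − 6.3)): 109.2, 80.5, 72.8, 12.6, 72.8, 49.0, 56.7, 96.6, 78.4, 37.8, 42.0, 9.1, 9.8, 77.0, 70.0, 100.1, 37.8, 66.5, 0.0, 66.5.
Season total = 1145.2 DD.
Complete generations = ⌊1145.2 / 317⌋ = 3.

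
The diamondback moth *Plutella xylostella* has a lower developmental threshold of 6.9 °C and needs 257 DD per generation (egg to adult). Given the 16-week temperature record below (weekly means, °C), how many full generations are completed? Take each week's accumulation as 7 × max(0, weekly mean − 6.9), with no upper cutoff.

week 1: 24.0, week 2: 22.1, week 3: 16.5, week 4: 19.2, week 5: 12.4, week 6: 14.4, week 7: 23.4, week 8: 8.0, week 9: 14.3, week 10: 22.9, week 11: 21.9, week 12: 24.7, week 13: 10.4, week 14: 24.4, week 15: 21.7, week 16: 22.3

Weekly DD (7 × max(0, T̄ − 6.9)): 119.7, 106.4, 67.2, 86.1, 38.5, 52.5, 115.5, 7.7, 51.8, 112.0, 105.0, 124.6, 24.5, 122.5, 103.6, 107.8.
Season total = 1345.4 DD.
Complete generations = ⌊1345.4 / 257⌋ = 5.

5 generations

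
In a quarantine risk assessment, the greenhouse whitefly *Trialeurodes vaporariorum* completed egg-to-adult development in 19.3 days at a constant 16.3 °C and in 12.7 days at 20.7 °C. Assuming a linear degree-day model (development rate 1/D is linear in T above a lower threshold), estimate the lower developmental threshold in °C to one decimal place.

Under the model K = D·(T − T_b), so D₁·(T₁ − T_b) = D₂·(T₂ − T_b).
19.3·(16.3 − T_b) = 12.7·(20.7 − T_b)
T_b = (19.3·16.3 − 12.7·20.7) / (19.3 − 12.7) = 51.70 / 6.6 = 7.833 °C ≈ 7.8 °C.

7.8 °C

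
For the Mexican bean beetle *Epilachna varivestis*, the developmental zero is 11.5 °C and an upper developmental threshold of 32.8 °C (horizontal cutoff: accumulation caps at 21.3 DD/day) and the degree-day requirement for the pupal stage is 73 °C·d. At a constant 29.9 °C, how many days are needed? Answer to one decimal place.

Daily accumulation = 29.9 − 11.5 = 18.4 DD/day.
Duration = 73 / 18.4 = 3.967 ≈ 4.0 days.

4.0 days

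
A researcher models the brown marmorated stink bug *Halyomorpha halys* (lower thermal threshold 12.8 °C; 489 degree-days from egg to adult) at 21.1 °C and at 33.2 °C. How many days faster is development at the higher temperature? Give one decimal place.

34.9 days

At 21.1 °C: 489 / (21.1 − 12.8) = 489 / 8.3 = 58.916 d.
At 33.2 °C: 489 / (33.2 − 12.8) = 489 / 20.4 = 23.971 d.
Difference = |58.916 − 23.971| = 34.945 ≈ 34.9 days.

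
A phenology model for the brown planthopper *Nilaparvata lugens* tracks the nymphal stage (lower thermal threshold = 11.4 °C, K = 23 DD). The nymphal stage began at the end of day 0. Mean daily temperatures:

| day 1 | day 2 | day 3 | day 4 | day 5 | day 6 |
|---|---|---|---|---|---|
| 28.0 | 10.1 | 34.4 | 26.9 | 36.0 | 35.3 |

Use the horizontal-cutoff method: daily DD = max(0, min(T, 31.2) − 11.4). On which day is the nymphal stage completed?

day 3

Daily DD above 11.4 °C (capped at 19.8): 16.6, 0.0, 19.8, 15.5, 19.8, 19.8.
Cumulative: 16.6, 16.6, 36.4, 51.9, 71.7, 91.5.
The total first reaches 23 DD on day 3.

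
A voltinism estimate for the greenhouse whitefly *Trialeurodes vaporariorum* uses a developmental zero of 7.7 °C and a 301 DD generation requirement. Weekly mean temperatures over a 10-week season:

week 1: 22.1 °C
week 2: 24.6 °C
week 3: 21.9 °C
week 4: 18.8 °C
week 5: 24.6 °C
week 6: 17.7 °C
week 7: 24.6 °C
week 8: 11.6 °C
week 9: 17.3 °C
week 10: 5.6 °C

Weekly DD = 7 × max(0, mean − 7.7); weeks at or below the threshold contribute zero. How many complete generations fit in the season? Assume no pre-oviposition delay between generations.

Weekly DD (7 × max(0, T̄ − 7.7)): 100.8, 118.3, 99.4, 77.7, 118.3, 70.0, 118.3, 27.3, 67.2, 0.0.
Season total = 797.3 DD.
Complete generations = ⌊797.3 / 301⌋ = 2.

2 generations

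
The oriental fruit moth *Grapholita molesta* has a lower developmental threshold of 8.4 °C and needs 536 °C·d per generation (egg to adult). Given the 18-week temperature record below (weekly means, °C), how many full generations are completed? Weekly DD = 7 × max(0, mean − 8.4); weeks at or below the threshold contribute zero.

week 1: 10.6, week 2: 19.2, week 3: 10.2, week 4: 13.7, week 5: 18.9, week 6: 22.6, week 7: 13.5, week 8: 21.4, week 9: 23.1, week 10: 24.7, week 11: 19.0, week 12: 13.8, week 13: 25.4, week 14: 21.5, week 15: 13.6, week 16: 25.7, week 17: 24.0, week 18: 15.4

2 generations

Weekly DD (7 × max(0, T̄ − 8.4)): 15.4, 75.6, 12.6, 37.1, 73.5, 99.4, 35.7, 91.0, 102.9, 114.1, 74.2, 37.8, 119.0, 91.7, 36.4, 121.1, 109.2, 49.0.
Season total = 1295.7 DD.
Complete generations = ⌊1295.7 / 536⌋ = 2.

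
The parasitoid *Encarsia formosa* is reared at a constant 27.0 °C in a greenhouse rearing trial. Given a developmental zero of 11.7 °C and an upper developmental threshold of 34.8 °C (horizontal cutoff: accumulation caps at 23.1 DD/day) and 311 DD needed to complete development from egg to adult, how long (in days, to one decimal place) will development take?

Daily accumulation = 27.0 − 11.7 = 15.3 DD/day.
Duration = 311 / 15.3 = 20.327 ≈ 20.3 days.

20.3 days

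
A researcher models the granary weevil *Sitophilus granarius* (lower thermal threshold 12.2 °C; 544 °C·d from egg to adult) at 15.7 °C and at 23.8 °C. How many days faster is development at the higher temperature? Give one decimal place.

108.5 days

At 15.7 °C: 544 / (15.7 − 12.2) = 544 / 3.5 = 155.429 d.
At 23.8 °C: 544 / (23.8 − 12.2) = 544 / 11.6 = 46.897 d.
Difference = |155.429 − 46.897| = 108.532 ≈ 108.5 days.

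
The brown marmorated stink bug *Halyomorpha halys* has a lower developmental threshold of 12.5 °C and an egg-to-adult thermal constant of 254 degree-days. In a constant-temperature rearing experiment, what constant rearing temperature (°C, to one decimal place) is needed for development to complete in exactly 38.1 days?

19.2 °C

Required daily accumulation = 254 / 38.1 = 6.667 DD/day.
T = T_base + 6.667 = 12.5 + 6.667 = 19.167 ≈ 19.2 °C.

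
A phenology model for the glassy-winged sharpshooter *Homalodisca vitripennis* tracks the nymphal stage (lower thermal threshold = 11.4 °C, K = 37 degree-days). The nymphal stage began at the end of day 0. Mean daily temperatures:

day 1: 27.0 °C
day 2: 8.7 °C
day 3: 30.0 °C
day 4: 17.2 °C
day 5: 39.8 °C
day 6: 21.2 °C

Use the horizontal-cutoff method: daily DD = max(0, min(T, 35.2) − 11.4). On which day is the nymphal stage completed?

Daily DD above 11.4 °C (capped at 23.8): 15.6, 0.0, 18.6, 5.8, 23.8, 9.8.
Cumulative: 15.6, 15.6, 34.2, 40.0, 63.8, 73.6.
The total first reaches 37 DD on day 4.

day 4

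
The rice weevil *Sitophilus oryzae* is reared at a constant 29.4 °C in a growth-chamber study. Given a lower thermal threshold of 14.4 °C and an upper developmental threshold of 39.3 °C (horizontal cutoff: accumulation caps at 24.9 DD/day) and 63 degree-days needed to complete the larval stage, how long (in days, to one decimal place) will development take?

Daily accumulation = 29.4 − 14.4 = 15.0 DD/day.
Duration = 63 / 15.0 = 4.200 ≈ 4.2 days.

4.2 days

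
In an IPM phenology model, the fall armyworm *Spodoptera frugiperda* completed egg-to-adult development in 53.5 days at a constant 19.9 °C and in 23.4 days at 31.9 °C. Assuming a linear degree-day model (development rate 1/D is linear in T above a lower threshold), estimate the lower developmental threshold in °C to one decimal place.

Under the model K = D·(T − T_b), so D₁·(T₁ − T_b) = D₂·(T₂ − T_b).
53.5·(19.9 − T_b) = 23.4·(31.9 − T_b)
T_b = (53.5·19.9 − 23.4·31.9) / (53.5 − 23.4) = 318.19 / 30.1 = 10.571 °C ≈ 10.6 °C.

10.6 °C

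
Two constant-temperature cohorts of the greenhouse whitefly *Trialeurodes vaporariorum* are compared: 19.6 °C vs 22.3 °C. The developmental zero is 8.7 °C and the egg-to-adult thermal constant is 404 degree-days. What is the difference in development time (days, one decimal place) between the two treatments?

7.4 days

At 19.6 °C: 404 / (19.6 − 8.7) = 404 / 10.9 = 37.064 d.
At 22.3 °C: 404 / (22.3 − 8.7) = 404 / 13.6 = 29.706 d.
Difference = |37.064 − 29.706| = 7.358 ≈ 7.4 days.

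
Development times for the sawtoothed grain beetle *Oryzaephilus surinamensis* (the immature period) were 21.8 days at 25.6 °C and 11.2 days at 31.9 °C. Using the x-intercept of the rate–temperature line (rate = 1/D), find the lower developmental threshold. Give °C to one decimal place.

18.9 °C

Linear rate model ⇒ the product D·(T − T_b) is constant across temperatures.
21.8·(25.6 − T_b) = 11.2·(31.9 − T_b)
T_b = (21.8·25.6 − 11.2·31.9) / (21.8 − 11.2) = 200.80 / 10.6 = 18.943 °C ≈ 18.9 °C.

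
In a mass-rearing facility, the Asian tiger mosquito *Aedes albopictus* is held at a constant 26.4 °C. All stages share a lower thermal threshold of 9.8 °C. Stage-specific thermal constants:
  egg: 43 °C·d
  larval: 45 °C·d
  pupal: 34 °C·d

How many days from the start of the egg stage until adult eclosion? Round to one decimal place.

7.3 days

Daily accumulation at 26.4 °C = 26.4 − 9.8 = 16.6 DD/day.
Total K = 43 + 45 + 34 = 122 DD.
Total duration = 122 / 16.6 = 7.349 ≈ 7.3 days.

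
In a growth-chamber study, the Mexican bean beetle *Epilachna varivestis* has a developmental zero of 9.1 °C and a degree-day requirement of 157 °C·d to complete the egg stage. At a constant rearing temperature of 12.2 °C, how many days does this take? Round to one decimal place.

50.6 days

Daily accumulation = 12.2 − 9.1 = 3.1 DD/day.
Duration = 157 / 3.1 = 50.645 ≈ 50.6 days.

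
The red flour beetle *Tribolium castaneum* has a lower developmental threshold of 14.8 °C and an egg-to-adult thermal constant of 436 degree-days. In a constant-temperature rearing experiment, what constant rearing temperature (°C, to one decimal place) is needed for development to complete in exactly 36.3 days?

26.8 °C

Required daily accumulation = 436 / 36.3 = 12.011 DD/day.
T = T_base + 12.011 = 14.8 + 12.011 = 26.811 ≈ 26.8 °C.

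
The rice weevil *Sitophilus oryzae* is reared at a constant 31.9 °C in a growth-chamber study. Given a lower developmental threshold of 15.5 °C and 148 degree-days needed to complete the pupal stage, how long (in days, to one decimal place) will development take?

9.0 days

Daily accumulation = 31.9 − 15.5 = 16.4 DD/day.
Duration = 148 / 16.4 = 9.024 ≈ 9.0 days.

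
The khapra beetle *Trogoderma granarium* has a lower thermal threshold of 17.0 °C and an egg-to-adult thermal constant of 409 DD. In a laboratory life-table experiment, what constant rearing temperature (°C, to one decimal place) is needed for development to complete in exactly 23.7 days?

Required daily accumulation = 409 / 23.7 = 17.257 DD/day.
T = T_base + 17.257 = 17.0 + 17.257 = 34.257 ≈ 34.3 °C.

34.3 °C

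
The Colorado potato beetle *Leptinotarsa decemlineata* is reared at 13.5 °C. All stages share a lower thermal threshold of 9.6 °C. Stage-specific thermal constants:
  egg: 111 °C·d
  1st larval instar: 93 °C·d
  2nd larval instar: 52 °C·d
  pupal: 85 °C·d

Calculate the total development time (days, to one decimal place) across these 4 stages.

87.4 days

Daily accumulation at 13.5 °C = 13.5 − 9.6 = 3.9 DD/day.
Total K = 111 + 93 + 52 + 85 = 341 DD.
Total duration = 341 / 3.9 = 87.436 ≈ 87.4 days.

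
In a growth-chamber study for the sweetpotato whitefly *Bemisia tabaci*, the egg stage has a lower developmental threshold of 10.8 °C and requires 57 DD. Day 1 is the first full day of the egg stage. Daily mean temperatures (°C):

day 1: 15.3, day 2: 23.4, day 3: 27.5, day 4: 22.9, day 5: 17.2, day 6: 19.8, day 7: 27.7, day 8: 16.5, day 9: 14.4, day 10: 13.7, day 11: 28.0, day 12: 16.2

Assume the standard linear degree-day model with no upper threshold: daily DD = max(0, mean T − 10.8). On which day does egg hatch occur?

day 6

Daily DD above 10.8 °C: 4.5, 12.6, 16.7, 12.1, 6.4, 9.0, 16.9, 5.7, 3.6, 2.9, 17.2, 5.4.
Cumulative: 4.5, 17.1, 33.8, 45.9, 52.3, 61.3, 78.2, 83.9, 87.5, 90.4, 107.6, 113.0.
The total first reaches 57 DD on day 6.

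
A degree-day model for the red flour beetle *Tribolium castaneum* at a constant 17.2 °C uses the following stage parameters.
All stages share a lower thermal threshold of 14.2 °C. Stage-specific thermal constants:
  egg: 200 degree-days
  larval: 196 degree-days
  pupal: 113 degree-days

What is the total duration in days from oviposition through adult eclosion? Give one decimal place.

169.7 days

Daily accumulation at 17.2 °C = 17.2 − 14.2 = 3.0 DD/day.
Total K = 200 + 196 + 113 = 509 DD.
Total duration = 509 / 3.0 = 169.667 ≈ 169.7 days.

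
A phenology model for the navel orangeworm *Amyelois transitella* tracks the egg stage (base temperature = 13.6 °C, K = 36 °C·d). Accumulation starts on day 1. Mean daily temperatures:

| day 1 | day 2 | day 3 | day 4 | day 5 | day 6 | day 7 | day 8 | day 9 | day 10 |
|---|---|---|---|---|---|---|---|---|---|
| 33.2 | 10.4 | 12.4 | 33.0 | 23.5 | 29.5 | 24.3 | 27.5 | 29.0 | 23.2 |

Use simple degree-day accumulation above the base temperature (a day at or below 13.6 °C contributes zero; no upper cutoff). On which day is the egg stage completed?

Daily DD above 13.6 °C: 19.6, 0.0, 0.0, 19.4, 9.9, 15.9, 10.7, 13.9, 15.4, 9.6.
Cumulative: 19.6, 19.6, 19.6, 39.0, 48.9, 64.8, 75.5, 89.4, 104.8, 114.4.
The total first reaches 36 DD on day 4.

day 4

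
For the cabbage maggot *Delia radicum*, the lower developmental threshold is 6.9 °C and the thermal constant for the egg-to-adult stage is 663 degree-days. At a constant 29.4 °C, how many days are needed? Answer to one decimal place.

29.5 days

Daily accumulation = 29.4 − 6.9 = 22.5 DD/day.
Duration = 663 / 22.5 = 29.467 ≈ 29.5 days.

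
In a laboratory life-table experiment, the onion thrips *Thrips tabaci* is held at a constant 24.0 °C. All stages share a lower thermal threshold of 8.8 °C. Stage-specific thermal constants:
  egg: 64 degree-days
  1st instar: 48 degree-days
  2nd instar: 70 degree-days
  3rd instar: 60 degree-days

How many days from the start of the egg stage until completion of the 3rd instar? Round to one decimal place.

15.9 days

Daily accumulation at 24.0 °C = 24.0 − 8.8 = 15.2 DD/day.
Total K = 64 + 48 + 70 + 60 = 242 DD.
Total duration = 242 / 15.2 = 15.921 ≈ 15.9 days.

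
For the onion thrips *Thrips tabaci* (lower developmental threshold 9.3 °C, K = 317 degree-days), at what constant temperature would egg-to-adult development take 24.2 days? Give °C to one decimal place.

Required daily accumulation = 317 / 24.2 = 13.099 DD/day.
T = T_base + 13.099 = 9.3 + 13.099 = 22.399 ≈ 22.4 °C.

22.4 °C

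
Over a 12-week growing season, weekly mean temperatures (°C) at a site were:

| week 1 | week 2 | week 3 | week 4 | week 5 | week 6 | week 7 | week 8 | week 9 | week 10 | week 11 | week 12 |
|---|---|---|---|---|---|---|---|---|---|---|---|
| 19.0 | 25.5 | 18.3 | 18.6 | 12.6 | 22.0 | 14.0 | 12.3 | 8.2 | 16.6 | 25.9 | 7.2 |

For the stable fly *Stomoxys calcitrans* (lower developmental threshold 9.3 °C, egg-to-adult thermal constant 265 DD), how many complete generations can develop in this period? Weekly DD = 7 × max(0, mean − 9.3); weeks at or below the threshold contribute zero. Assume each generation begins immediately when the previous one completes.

2 generations

Weekly DD (7 × max(0, T̄ − 9.3)): 67.9, 113.4, 63.0, 65.1, 23.1, 88.9, 32.9, 21.0, 0.0, 51.1, 116.2, 0.0.
Season total = 642.6 DD.
Complete generations = ⌊642.6 / 265⌋ = 2.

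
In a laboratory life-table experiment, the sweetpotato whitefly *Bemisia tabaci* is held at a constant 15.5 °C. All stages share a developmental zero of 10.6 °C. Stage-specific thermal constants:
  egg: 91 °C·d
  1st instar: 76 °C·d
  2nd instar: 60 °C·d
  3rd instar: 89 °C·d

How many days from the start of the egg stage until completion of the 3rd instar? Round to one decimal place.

Daily accumulation at 15.5 °C = 15.5 − 10.6 = 4.9 DD/day.
Total K = 91 + 76 + 60 + 89 = 316 DD.
Total duration = 316 / 4.9 = 64.490 ≈ 64.5 days.

64.5 days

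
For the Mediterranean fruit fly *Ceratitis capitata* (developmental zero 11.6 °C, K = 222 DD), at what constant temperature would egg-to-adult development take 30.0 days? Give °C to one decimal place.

Required daily accumulation = 222 / 30.0 = 7.400 DD/day.
T = T_base + 7.400 = 11.6 + 7.400 = 19.000 ≈ 19.0 °C.

19.0 °C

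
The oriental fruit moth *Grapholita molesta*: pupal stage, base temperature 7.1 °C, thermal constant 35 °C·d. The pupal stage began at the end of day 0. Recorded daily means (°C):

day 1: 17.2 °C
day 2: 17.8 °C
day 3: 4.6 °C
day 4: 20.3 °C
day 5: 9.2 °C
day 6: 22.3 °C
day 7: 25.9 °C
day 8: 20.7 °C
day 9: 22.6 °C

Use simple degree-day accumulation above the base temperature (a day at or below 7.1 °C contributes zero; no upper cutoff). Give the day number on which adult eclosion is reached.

Daily DD above 7.1 °C: 10.1, 10.7, 0.0, 13.2, 2.1, 15.2, 18.8, 13.6, 15.5.
Cumulative: 10.1, 20.8, 20.8, 34.0, 36.1, 51.3, 70.1, 83.7, 99.2.
The total first reaches 35 DD on day 5.

day 5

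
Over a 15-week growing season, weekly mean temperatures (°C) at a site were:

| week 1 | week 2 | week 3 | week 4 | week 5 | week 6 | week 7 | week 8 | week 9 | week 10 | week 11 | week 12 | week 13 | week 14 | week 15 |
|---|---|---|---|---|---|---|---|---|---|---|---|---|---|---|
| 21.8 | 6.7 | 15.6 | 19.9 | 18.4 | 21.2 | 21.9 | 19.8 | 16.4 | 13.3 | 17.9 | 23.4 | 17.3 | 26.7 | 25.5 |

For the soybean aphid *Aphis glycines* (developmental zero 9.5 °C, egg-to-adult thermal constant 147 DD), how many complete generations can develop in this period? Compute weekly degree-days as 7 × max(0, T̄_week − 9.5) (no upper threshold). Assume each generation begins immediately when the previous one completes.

Weekly DD (7 × max(0, T̄ − 9.5)): 86.1, 0.0, 42.7, 72.8, 62.3, 81.9, 86.8, 72.1, 48.3, 26.6, 58.8, 97.3, 54.6, 120.4, 112.0.
Season total = 1022.7 DD.
Complete generations = ⌊1022.7 / 147⌋ = 6.

6 generations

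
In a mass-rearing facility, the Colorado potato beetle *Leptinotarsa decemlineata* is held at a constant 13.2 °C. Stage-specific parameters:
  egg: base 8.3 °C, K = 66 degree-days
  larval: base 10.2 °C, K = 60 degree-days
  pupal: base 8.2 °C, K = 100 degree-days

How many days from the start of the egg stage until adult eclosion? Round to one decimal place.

egg: 66 / (13.2 − 8.3) = 66 / 4.9 = 13.469 d.
larval: 60 / (13.2 − 10.2) = 60 / 3.0 = 20.000 d.
pupal: 100 / (13.2 − 8.2) = 100 / 5.0 = 20.000 d.
Sum = 53.469 ≈ 53.5 days.

53.5 days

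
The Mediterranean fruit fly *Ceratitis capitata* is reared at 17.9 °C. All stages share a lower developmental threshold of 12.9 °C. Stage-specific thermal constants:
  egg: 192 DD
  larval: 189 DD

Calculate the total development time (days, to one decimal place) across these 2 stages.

Daily accumulation at 17.9 °C = 17.9 − 12.9 = 5.0 DD/day.
Total K = 192 + 189 = 381 DD.
Total duration = 381 / 5.0 = 76.200 ≈ 76.2 days.

76.2 days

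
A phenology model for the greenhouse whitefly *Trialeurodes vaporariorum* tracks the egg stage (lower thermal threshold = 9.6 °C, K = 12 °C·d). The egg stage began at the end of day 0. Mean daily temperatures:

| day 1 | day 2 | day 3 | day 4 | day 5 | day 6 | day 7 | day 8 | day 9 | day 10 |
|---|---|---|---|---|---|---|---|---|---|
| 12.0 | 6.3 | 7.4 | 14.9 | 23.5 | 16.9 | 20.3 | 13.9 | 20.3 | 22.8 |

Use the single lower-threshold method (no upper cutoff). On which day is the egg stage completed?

Daily DD above 9.6 °C: 2.4, 0.0, 0.0, 5.3, 13.9, 7.3, 10.7, 4.3, 10.7, 13.2.
Cumulative: 2.4, 2.4, 2.4, 7.7, 21.6, 28.9, 39.6, 43.9, 54.6, 67.8.
The total first reaches 12 DD on day 5.

day 5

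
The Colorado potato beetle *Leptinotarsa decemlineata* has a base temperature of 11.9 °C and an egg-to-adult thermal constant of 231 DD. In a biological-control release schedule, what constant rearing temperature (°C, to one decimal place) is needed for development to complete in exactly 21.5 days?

Required daily accumulation = 231 / 21.5 = 10.744 DD/day.
T = T_base + 10.744 = 11.9 + 10.744 = 22.644 ≈ 22.6 °C.

22.6 °C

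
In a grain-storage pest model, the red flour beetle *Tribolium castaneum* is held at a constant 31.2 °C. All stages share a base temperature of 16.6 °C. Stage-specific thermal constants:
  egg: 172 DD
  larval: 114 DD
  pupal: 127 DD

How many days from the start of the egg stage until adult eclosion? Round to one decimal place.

Daily accumulation at 31.2 °C = 31.2 − 16.6 = 14.6 DD/day.
Total K = 172 + 114 + 127 = 413 DD.
Total duration = 413 / 14.6 = 28.288 ≈ 28.3 days.

28.3 days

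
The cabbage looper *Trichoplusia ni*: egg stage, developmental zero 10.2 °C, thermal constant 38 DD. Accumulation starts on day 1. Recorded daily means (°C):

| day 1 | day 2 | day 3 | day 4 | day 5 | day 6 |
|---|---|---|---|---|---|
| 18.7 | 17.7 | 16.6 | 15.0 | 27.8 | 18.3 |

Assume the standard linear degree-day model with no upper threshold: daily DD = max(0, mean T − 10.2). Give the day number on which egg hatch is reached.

Daily DD above 10.2 °C: 8.5, 7.5, 6.4, 4.8, 17.6, 8.1.
Cumulative: 8.5, 16.0, 22.4, 27.2, 44.8, 52.9.
The total first reaches 38 DD on day 5.

day 5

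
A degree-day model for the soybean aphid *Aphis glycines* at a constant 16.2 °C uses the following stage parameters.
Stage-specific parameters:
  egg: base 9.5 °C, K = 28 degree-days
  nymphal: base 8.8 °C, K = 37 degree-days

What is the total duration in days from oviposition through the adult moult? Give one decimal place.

9.2 days

egg: 28 / (16.2 − 9.5) = 28 / 6.7 = 4.179 d.
nymphal: 37 / (16.2 − 8.8) = 37 / 7.4 = 5.000 d.
Sum = 9.179 ≈ 9.2 days.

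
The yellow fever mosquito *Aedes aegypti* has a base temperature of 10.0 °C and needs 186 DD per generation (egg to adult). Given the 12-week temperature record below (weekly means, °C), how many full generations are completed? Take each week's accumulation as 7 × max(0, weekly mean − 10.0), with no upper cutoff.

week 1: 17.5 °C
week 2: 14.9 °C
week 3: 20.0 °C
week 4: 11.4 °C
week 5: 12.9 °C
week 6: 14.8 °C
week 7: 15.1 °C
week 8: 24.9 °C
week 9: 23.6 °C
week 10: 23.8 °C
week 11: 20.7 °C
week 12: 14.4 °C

Weekly DD (7 × max(0, T̄ − 10.0)): 52.5, 34.3, 70.0, 9.8, 20.3, 33.6, 35.7, 104.3, 95.2, 96.6, 74.9, 30.8.
Season total = 658.0 DD.
Complete generations = ⌊658.0 / 186⌋ = 3.

3 generations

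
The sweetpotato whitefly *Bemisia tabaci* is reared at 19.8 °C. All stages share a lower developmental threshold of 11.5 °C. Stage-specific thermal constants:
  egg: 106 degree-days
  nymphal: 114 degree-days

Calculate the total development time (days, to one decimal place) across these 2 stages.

26.5 days

Daily accumulation at 19.8 °C = 19.8 − 11.5 = 8.3 DD/day.
Total K = 106 + 114 = 220 DD.
Total duration = 220 / 8.3 = 26.506 ≈ 26.5 days.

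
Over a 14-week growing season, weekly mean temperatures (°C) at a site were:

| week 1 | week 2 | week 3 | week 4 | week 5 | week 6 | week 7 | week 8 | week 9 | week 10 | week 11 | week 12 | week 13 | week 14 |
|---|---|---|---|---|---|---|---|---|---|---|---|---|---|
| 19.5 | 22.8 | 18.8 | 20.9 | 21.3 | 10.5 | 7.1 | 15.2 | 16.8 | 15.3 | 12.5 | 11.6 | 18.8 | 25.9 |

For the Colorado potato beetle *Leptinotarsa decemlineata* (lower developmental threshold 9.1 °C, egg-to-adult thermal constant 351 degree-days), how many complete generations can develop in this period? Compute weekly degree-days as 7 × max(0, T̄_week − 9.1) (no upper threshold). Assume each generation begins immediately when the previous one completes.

2 generations

Weekly DD (7 × max(0, T̄ − 9.1)): 72.8, 95.9, 67.9, 82.6, 85.4, 9.8, 0.0, 42.7, 53.9, 43.4, 23.8, 17.5, 67.9, 117.6.
Season total = 781.2 DD.
Complete generations = ⌊781.2 / 351⌋ = 2.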